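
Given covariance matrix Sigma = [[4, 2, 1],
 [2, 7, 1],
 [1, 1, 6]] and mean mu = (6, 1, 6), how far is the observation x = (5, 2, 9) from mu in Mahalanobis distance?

Step 1 — centre the observation: (x - mu) = (-1, 1, 3).

Step 2 — invert Sigma (cofactor / det for 3×3, or solve directly):
  Sigma^{-1} = [[0.2993, -0.0803, -0.0365],
 [-0.0803, 0.1679, -0.0146],
 [-0.0365, -0.0146, 0.1752]].

Step 3 — form the quadratic (x - mu)^T · Sigma^{-1} · (x - mu):
  Sigma^{-1} · (x - mu) = (-0.4891, 0.2044, 0.5474).
  (x - mu)^T · [Sigma^{-1} · (x - mu)] = (-1)·(-0.4891) + (1)·(0.2044) + (3)·(0.5474) = 2.3358.

Step 4 — take square root: d = √(2.3358) ≈ 1.5283.

d(x, mu) = √(2.3358) ≈ 1.5283


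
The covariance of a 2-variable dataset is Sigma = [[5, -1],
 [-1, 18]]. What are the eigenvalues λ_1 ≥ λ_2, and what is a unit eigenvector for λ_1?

Step 1 — characteristic polynomial of 2×2 Sigma:
  det(Sigma - λI) = λ² - trace · λ + det = 0.
  trace = 5 + 18 = 23, det = 5·18 - (-1)² = 89.
Step 2 — discriminant:
  Δ = trace² - 4·det = 529 - 356 = 173.
Step 3 — eigenvalues:
  λ = (trace ± √Δ)/2 = (23 ± 13.1529)/2,
  λ_1 = 18.0765,  λ_2 = 4.9235.

Step 4 — unit eigenvector for λ_1: solve (Sigma - λ_1 I)v = 0. First row:
  (5 - 18.0765)·v_x + (-1)·v_y = 0, i.e. (-13.0765)·v_x + (-1)·v_y = 0,
  so v ∝ (b, λ_1 - a) = (-1, 13.0765); multiply by -1 so the first entry is positive: u = (1, -13.0765).
  ||u|| = √((1)² + (-13.0765)²) = √(171.9942) ≈ 13.1147,
  v_1 = u/||u|| ≈ (0.0763, -0.9971) (||v_1|| = 1).

λ_1 = 18.0765,  λ_2 = 4.9235;  v_1 ≈ (0.0763, -0.9971)


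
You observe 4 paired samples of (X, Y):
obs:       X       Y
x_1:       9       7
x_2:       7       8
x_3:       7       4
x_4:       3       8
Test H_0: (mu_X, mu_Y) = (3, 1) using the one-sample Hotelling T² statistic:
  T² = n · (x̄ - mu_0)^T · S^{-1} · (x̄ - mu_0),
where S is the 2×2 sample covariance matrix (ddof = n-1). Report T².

Step 1 — sample mean vector:
  mean(X) = (9 + 7 + 7 + 3) / 4 = 26/4 = 6.5
  mean(Y) = (7 + 8 + 4 + 8) / 4 = 27/4 = 6.75
  x̄ = (6.5, 6.75),  deviation x̄ - mu_0 = (6.5, 6.75) - (3, 1) = (3.5, 5.75).

Step 2 — sample covariance matrix, S[i,j] = (1/(n-1)) · Σ_k (x_{k,i} - mean_i) · (x_{k,j} - mean_j), divisor n-1 = 3:
  S[X,X] = ((2.5)·(2.5) + (0.5)·(0.5) + (0.5)·(0.5) + (-3.5)·(-3.5)) / 3 = 19/3 = 6.3333
  S[X,Y] = ((2.5)·(0.25) + (0.5)·(1.25) + (0.5)·(-2.75) + (-3.5)·(1.25)) / 3 = -4.5/3 = -1.5
  S[Y,Y] = ((0.25)·(0.25) + (1.25)·(1.25) + (-2.75)·(-2.75) + (1.25)·(1.25)) / 3 = 10.75/3 = 3.5833
  S = [[6.3333, -1.5],
 [-1.5, 3.5833]].

Step 3 — invert S. det(S) = 6.3333·3.5833 - (-1.5)² = 20.4444.
  S^{-1} = (1/det) · [[d, -b], [-b, a]] = [[0.1753, 0.0734],
 [0.0734, 0.3098]].

Step 4 — quadratic form (x̄ - mu_0)^T · S^{-1} · (x̄ - mu_0):
  S^{-1} · (x̄ - mu_0) = (1.0353, 2.038),
  (x̄ - mu_0)^T · [...] = (3.5)·(1.0353) + (5.75)·(2.038) = 15.3424.

Step 5 — scale by n: T² = 4 · 15.3424 = 61.3696.

T² ≈ 61.3696


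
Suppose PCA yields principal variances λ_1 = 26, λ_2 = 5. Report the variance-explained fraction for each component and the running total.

Step 1 — total variance = trace(Sigma) = Σ λ_i = 26 + 5 = 31.

Step 2 — fraction explained by component i = λ_i / Σ λ:
  PC1: 26/31 = 0.8387
  PC2: 5/31 = 0.1613

Step 3 — cumulative fraction after k components = (λ_1 + ... + λ_k) / Σ λ:
  k = 1: 26/31 = 0.8387
  k = 2: (26 + 5)/31 = 31/31 = 1

Summary (fraction, with percent):

explained: PC1 0.8387 (83.87%), PC2 0.1613 (16.13%);  cumulative: 0.8387, 1


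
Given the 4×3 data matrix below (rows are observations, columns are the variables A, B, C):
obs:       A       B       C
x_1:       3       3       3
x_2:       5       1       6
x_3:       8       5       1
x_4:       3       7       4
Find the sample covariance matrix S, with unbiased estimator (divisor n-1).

Step 1 — column means:
  mean(A) = (3 + 5 + 8 + 3) / 4 = 19/4 = 4.75
  mean(B) = (3 + 1 + 5 + 7) / 4 = 16/4 = 4
  mean(C) = (3 + 6 + 1 + 4) / 4 = 14/4 = 3.5

Step 2 — sample covariance S[i,j] = (1/(n-1)) · Σ_k (x_{k,i} - mean_i) · (x_{k,j} - mean_j), with n-1 = 3.
  S[A,A] = ((-1.75)·(-1.75) + (0.25)·(0.25) + (3.25)·(3.25) + (-1.75)·(-1.75)) / 3 = 16.75/3 = 5.5833
  S[A,B] = ((-1.75)·(-1) + (0.25)·(-3) + (3.25)·(1) + (-1.75)·(3)) / 3 = -1/3 = -0.3333
  S[A,C] = ((-1.75)·(-0.5) + (0.25)·(2.5) + (3.25)·(-2.5) + (-1.75)·(0.5)) / 3 = -7.5/3 = -2.5
  S[B,B] = ((-1)·(-1) + (-3)·(-3) + (1)·(1) + (3)·(3)) / 3 = 20/3 = 6.6667
  S[B,C] = ((-1)·(-0.5) + (-3)·(2.5) + (1)·(-2.5) + (3)·(0.5)) / 3 = -8/3 = -2.6667
  S[C,C] = ((-0.5)·(-0.5) + (2.5)·(2.5) + (-2.5)·(-2.5) + (0.5)·(0.5)) / 3 = 13/3 = 4.3333

S is symmetric (S[j,i] = S[i,j]). Assembling:

S = [[5.5833, -0.3333, -2.5],
 [-0.3333, 6.6667, -2.6667],
 [-2.5, -2.6667, 4.3333]]


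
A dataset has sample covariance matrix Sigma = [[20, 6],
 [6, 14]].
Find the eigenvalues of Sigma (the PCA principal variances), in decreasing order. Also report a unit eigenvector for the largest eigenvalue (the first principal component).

Step 1 — characteristic polynomial of 2×2 Sigma:
  det(Sigma - λI) = λ² - trace · λ + det = 0.
  trace = 20 + 14 = 34, det = 20·14 - (6)² = 244.
Step 2 — discriminant:
  Δ = trace² - 4·det = 1156 - 976 = 180.
Step 3 — eigenvalues:
  λ = (trace ± √Δ)/2 = (34 ± 13.4164)/2,
  λ_1 = 23.7082,  λ_2 = 10.2918.

Step 4 — unit eigenvector for λ_1: solve (Sigma - λ_1 I)v = 0. First row:
  (20 - 23.7082)·v_x + (6)·v_y = 0, i.e. (-3.7082)·v_x + (6)·v_y = 0,
  so v ∝ (b, λ_1 - a) = (6, 3.7082) = u.
  ||u|| = √((6)² + (3.7082)²) = √(49.7508) ≈ 7.0534,
  v_1 = u/||u|| ≈ (0.8507, 0.5257) (||v_1|| = 1).

λ_1 = 23.7082,  λ_2 = 10.2918;  v_1 ≈ (0.8507, 0.5257)


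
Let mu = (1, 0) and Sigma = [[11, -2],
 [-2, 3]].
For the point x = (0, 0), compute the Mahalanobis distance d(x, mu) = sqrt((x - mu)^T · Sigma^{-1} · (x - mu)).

Step 1 — centre the observation: (x - mu) = (-1, 0).

Step 2 — invert Sigma. det(Sigma) = 11·3 - (-2)² = 29.
  Sigma^{-1} = (1/det) · [[d, -b], [-b, a]] = [[0.1034, 0.069],
 [0.069, 0.3793]].

Step 3 — form the quadratic (x - mu)^T · Sigma^{-1} · (x - mu):
  Sigma^{-1} · (x - mu) = (-0.1034, -0.069).
  (x - mu)^T · [Sigma^{-1} · (x - mu)] = (-1)·(-0.1034) + (0)·(-0.069) = 0.1034.

Step 4 — take square root: d = √(0.1034) ≈ 0.3216.

d(x, mu) = √(0.1034) ≈ 0.3216


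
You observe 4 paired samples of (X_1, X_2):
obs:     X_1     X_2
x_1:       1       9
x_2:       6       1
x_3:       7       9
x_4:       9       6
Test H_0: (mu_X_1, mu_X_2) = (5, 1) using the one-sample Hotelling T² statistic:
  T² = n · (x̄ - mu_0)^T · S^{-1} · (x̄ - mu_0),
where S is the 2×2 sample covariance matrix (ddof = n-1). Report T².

Step 1 — sample mean vector:
  mean(X_1) = (1 + 6 + 7 + 9) / 4 = 23/4 = 5.75
  mean(X_2) = (9 + 1 + 9 + 6) / 4 = 25/4 = 6.25
  x̄ = (5.75, 6.25),  deviation x̄ - mu_0 = (5.75, 6.25) - (5, 1) = (0.75, 5.25).

Step 2 — sample covariance matrix, S[i,j] = (1/(n-1)) · Σ_k (x_{k,i} - mean_i) · (x_{k,j} - mean_j), divisor n-1 = 3:
  S[X_1,X_1] = ((-4.75)·(-4.75) + (0.25)·(0.25) + (1.25)·(1.25) + (3.25)·(3.25)) / 3 = 34.75/3 = 11.5833
  S[X_1,X_2] = ((-4.75)·(2.75) + (0.25)·(-5.25) + (1.25)·(2.75) + (3.25)·(-0.25)) / 3 = -11.75/3 = -3.9167
  S[X_2,X_2] = ((2.75)·(2.75) + (-5.25)·(-5.25) + (2.75)·(2.75) + (-0.25)·(-0.25)) / 3 = 42.75/3 = 14.25
  S = [[11.5833, -3.9167],
 [-3.9167, 14.25]].

Step 3 — invert S. det(S) = 11.5833·14.25 - (-3.9167)² = 149.7222.
  S^{-1} = (1/det) · [[d, -b], [-b, a]] = [[0.0952, 0.0262],
 [0.0262, 0.0774]].

Step 4 — quadratic form (x̄ - mu_0)^T · S^{-1} · (x̄ - mu_0):
  S^{-1} · (x̄ - mu_0) = (0.2087, 0.4258),
  (x̄ - mu_0)^T · [...] = (0.75)·(0.2087) + (5.25)·(0.4258) = 2.3919.

Step 5 — scale by n: T² = 4 · 2.3919 = 9.5677.

T² ≈ 9.5677


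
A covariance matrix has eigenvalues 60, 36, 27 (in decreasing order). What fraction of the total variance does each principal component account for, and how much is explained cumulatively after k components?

Step 1 — total variance = trace(Sigma) = Σ λ_i = 60 + 36 + 27 = 123.

Step 2 — fraction explained by component i = λ_i / Σ λ:
  PC1: 60/123 = 0.4878
  PC2: 36/123 = 0.2927
  PC3: 27/123 = 0.2195

Step 3 — cumulative fraction after k components = (λ_1 + ... + λ_k) / Σ λ:
  k = 1: 60/123 = 0.4878
  k = 2: (60 + 36)/123 = 96/123 = 0.7805
  k = 3: (60 + 36 + 27)/123 = 123/123 = 1

Summary (fraction, with percent):

explained: PC1 0.4878 (48.78%), PC2 0.2927 (29.27%), PC3 0.2195 (21.95%);  cumulative: 0.4878, 0.7805, 1


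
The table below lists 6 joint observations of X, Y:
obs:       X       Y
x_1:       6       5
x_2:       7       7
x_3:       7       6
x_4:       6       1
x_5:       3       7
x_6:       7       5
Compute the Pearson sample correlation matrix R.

Step 1 — column means:
  mean(X) = (6 + 7 + 7 + 6 + 3 + 7) / 6 = 36/6 = 6
  mean(Y) = (5 + 7 + 6 + 1 + 7 + 5) / 6 = 31/6 = 5.1667

Step 2 — sample variances and covariances s[i,j] = (1/(n-1)) · Σ_k (x_{k,i} - mean_i) · (x_{k,j} - mean_j), with n-1 = 5:
  s[X,X] = ((0)·(0) + (1)·(1) + (1)·(1) + (0)·(0) + (-3)·(-3) + (1)·(1)) / 5 = 12/5 = 2.4
  s[X,Y] = ((0)·(-0.1667) + (1)·(1.8333) + (1)·(0.8333) + (0)·(-4.1667) + (-3)·(1.8333) + (1)·(-0.1667)) / 5 = -3/5 = -0.6
  s[Y,Y] = ((-0.1667)·(-0.1667) + (1.8333)·(1.8333) + (0.8333)·(0.8333) + (-4.1667)·(-4.1667) + (1.8333)·(1.8333) + (-0.1667)·(-0.1667)) / 5 = 24.8333/5 = 4.9667
  Sample standard deviations s_i = √(s[i,i]):
  s(X) = √(2.4) = 1.5492
  s(Y) = √(4.9667) = 2.2286

Step 3 — r_{ij} = s_{ij} / (s_i · s_j):
  r[X,X] = 1 (diagonal).
  r[X,Y] = -0.6 / (1.5492 · 2.2286) = -0.6 / 3.4525 = -0.1738
  r[Y,Y] = 1 (diagonal).

R is symmetric with unit diagonal. Assembling:

R = [[1, -0.1738],
 [-0.1738, 1]]


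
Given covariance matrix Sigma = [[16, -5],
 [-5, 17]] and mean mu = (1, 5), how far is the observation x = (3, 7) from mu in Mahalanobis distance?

Step 1 — centre the observation: (x - mu) = (2, 2).

Step 2 — invert Sigma. det(Sigma) = 16·17 - (-5)² = 247.
  Sigma^{-1} = (1/det) · [[d, -b], [-b, a]] = [[0.0688, 0.0202],
 [0.0202, 0.0648]].

Step 3 — form the quadratic (x - mu)^T · Sigma^{-1} · (x - mu):
  Sigma^{-1} · (x - mu) = (0.1781, 0.17).
  (x - mu)^T · [Sigma^{-1} · (x - mu)] = (2)·(0.1781) + (2)·(0.17) = 0.6964.

Step 4 — take square root: d = √(0.6964) ≈ 0.8345.

d(x, mu) = √(0.6964) ≈ 0.8345


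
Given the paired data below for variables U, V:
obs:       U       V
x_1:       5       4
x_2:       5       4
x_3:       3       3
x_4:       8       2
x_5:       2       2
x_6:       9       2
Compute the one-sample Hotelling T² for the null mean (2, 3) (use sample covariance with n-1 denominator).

Step 1 — sample mean vector:
  mean(U) = (5 + 5 + 3 + 8 + 2 + 9) / 6 = 32/6 = 5.3333
  mean(V) = (4 + 4 + 3 + 2 + 2 + 2) / 6 = 17/6 = 2.8333
  x̄ = (5.3333, 2.8333),  deviation x̄ - mu_0 = (5.3333, 2.8333) - (2, 3) = (3.3333, -0.1667).

Step 2 — sample covariance matrix, S[i,j] = (1/(n-1)) · Σ_k (x_{k,i} - mean_i) · (x_{k,j} - mean_j), divisor n-1 = 5:
  S[U,U] = ((-0.3333)·(-0.3333) + (-0.3333)·(-0.3333) + (-2.3333)·(-2.3333) + (2.6667)·(2.6667) + (-3.3333)·(-3.3333) + (3.6667)·(3.6667)) / 5 = 37.3333/5 = 7.4667
  S[U,V] = ((-0.3333)·(1.1667) + (-0.3333)·(1.1667) + (-2.3333)·(0.1667) + (2.6667)·(-0.8333) + (-3.3333)·(-0.8333) + (3.6667)·(-0.8333)) / 5 = -3.6667/5 = -0.7333
  S[V,V] = ((1.1667)·(1.1667) + (1.1667)·(1.1667) + (0.1667)·(0.1667) + (-0.8333)·(-0.8333) + (-0.8333)·(-0.8333) + (-0.8333)·(-0.8333)) / 5 = 4.8333/5 = 0.9667
  S = [[7.4667, -0.7333],
 [-0.7333, 0.9667]].

Step 3 — invert S. det(S) = 7.4667·0.9667 - (-0.7333)² = 6.68.
  S^{-1} = (1/det) · [[d, -b], [-b, a]] = [[0.1447, 0.1098],
 [0.1098, 1.1178]].

Step 4 — quadratic form (x̄ - mu_0)^T · S^{-1} · (x̄ - mu_0):
  S^{-1} · (x̄ - mu_0) = (0.4641, 0.1796),
  (x̄ - mu_0)^T · [...] = (3.3333)·(0.4641) + (-0.1667)·(0.1796) = 1.517.

Step 5 — scale by n: T² = 6 · 1.517 = 9.1018.

T² ≈ 9.1018


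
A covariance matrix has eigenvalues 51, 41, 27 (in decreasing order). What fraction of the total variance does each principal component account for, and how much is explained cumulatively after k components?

Step 1 — total variance = trace(Sigma) = Σ λ_i = 51 + 41 + 27 = 119.

Step 2 — fraction explained by component i = λ_i / Σ λ:
  PC1: 51/119 = 0.4286
  PC2: 41/119 = 0.3445
  PC3: 27/119 = 0.2269

Step 3 — cumulative fraction after k components = (λ_1 + ... + λ_k) / Σ λ:
  k = 1: 51/119 = 0.4286
  k = 2: (51 + 41)/119 = 92/119 = 0.7731
  k = 3: (51 + 41 + 27)/119 = 119/119 = 1

Summary (fraction, with percent):

explained: PC1 0.4286 (42.86%), PC2 0.3445 (34.45%), PC3 0.2269 (22.69%);  cumulative: 0.4286, 0.7731, 1


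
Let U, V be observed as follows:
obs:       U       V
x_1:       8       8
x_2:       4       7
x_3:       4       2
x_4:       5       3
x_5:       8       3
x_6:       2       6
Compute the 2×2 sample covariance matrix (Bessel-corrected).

Step 1 — column means:
  mean(U) = (8 + 4 + 4 + 5 + 8 + 2) / 6 = 31/6 = 5.1667
  mean(V) = (8 + 7 + 2 + 3 + 3 + 6) / 6 = 29/6 = 4.8333

Step 2 — sample covariance S[i,j] = (1/(n-1)) · Σ_k (x_{k,i} - mean_i) · (x_{k,j} - mean_j), with n-1 = 5.
  S[U,U] = ((2.8333)·(2.8333) + (-1.1667)·(-1.1667) + (-1.1667)·(-1.1667) + (-0.1667)·(-0.1667) + (2.8333)·(2.8333) + (-3.1667)·(-3.1667)) / 5 = 28.8333/5 = 5.7667
  S[U,V] = ((2.8333)·(3.1667) + (-1.1667)·(2.1667) + (-1.1667)·(-2.8333) + (-0.1667)·(-1.8333) + (2.8333)·(-1.8333) + (-3.1667)·(1.1667)) / 5 = 1.1667/5 = 0.2333
  S[V,V] = ((3.1667)·(3.1667) + (2.1667)·(2.1667) + (-2.8333)·(-2.8333) + (-1.8333)·(-1.8333) + (-1.8333)·(-1.8333) + (1.1667)·(1.1667)) / 5 = 30.8333/5 = 6.1667

S is symmetric (S[j,i] = S[i,j]). Assembling:

S = [[5.7667, 0.2333],
 [0.2333, 6.1667]]


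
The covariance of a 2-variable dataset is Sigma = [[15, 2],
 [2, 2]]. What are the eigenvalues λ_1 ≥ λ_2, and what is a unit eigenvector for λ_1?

Step 1 — characteristic polynomial of 2×2 Sigma:
  det(Sigma - λI) = λ² - trace · λ + det = 0.
  trace = 15 + 2 = 17, det = 15·2 - (2)² = 26.
Step 2 — discriminant:
  Δ = trace² - 4·det = 289 - 104 = 185.
Step 3 — eigenvalues:
  λ = (trace ± √Δ)/2 = (17 ± 13.6015)/2,
  λ_1 = 15.3007,  λ_2 = 1.6993.

Step 4 — unit eigenvector for λ_1: solve (Sigma - λ_1 I)v = 0. First row:
  (15 - 15.3007)·v_x + (2)·v_y = 0, i.e. (-0.3007)·v_x + (2)·v_y = 0,
  so v ∝ (b, λ_1 - a) = (2, 0.3007) = u.
  ||u|| = √((2)² + (0.3007)²) = √(4.0904) ≈ 2.0225,
  v_1 = u/||u|| ≈ (0.9889, 0.1487) (||v_1|| = 1).

λ_1 = 15.3007,  λ_2 = 1.6993;  v_1 ≈ (0.9889, 0.1487)


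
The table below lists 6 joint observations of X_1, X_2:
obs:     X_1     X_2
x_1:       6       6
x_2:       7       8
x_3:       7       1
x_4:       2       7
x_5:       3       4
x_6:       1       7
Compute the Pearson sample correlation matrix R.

Step 1 — column means:
  mean(X_1) = (6 + 7 + 7 + 2 + 3 + 1) / 6 = 26/6 = 4.3333
  mean(X_2) = (6 + 8 + 1 + 7 + 4 + 7) / 6 = 33/6 = 5.5

Step 2 — sample variances and covariances s[i,j] = (1/(n-1)) · Σ_k (x_{k,i} - mean_i) · (x_{k,j} - mean_j), with n-1 = 5:
  s[X_1,X_1] = ((1.6667)·(1.6667) + (2.6667)·(2.6667) + (2.6667)·(2.6667) + (-2.3333)·(-2.3333) + (-1.3333)·(-1.3333) + (-3.3333)·(-3.3333)) / 5 = 35.3333/5 = 7.0667
  s[X_1,X_2] = ((1.6667)·(0.5) + (2.6667)·(2.5) + (2.6667)·(-4.5) + (-2.3333)·(1.5) + (-1.3333)·(-1.5) + (-3.3333)·(1.5)) / 5 = -11/5 = -2.2
  s[X_2,X_2] = ((0.5)·(0.5) + (2.5)·(2.5) + (-4.5)·(-4.5) + (1.5)·(1.5) + (-1.5)·(-1.5) + (1.5)·(1.5)) / 5 = 33.5/5 = 6.7
  Sample standard deviations s_i = √(s[i,i]):
  s(X_1) = √(7.0667) = 2.6583
  s(X_2) = √(6.7) = 2.5884

Step 3 — r_{ij} = s_{ij} / (s_i · s_j):
  r[X_1,X_1] = 1 (diagonal).
  r[X_1,X_2] = -2.2 / (2.6583 · 2.5884) = -2.2 / 6.8809 = -0.3197
  r[X_2,X_2] = 1 (diagonal).

R is symmetric with unit diagonal. Assembling:

R = [[1, -0.3197],
 [-0.3197, 1]]


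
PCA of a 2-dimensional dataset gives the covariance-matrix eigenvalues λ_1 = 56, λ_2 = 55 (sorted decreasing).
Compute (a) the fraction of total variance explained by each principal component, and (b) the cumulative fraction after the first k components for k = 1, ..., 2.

Step 1 — total variance = trace(Sigma) = Σ λ_i = 56 + 55 = 111.

Step 2 — fraction explained by component i = λ_i / Σ λ:
  PC1: 56/111 = 0.5045
  PC2: 55/111 = 0.4955

Step 3 — cumulative fraction after k components = (λ_1 + ... + λ_k) / Σ λ:
  k = 1: 56/111 = 0.5045
  k = 2: (56 + 55)/111 = 111/111 = 1

Summary (fraction, with percent):

explained: PC1 0.5045 (50.45%), PC2 0.4955 (49.55%);  cumulative: 0.5045, 1


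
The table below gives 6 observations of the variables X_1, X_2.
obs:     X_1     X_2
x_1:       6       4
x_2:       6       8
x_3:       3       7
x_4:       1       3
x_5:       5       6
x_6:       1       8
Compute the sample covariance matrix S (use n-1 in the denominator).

Step 1 — column means:
  mean(X_1) = (6 + 6 + 3 + 1 + 5 + 1) / 6 = 22/6 = 3.6667
  mean(X_2) = (4 + 8 + 7 + 3 + 6 + 8) / 6 = 36/6 = 6

Step 2 — sample covariance S[i,j] = (1/(n-1)) · Σ_k (x_{k,i} - mean_i) · (x_{k,j} - mean_j), with n-1 = 5.
  S[X_1,X_1] = ((2.3333)·(2.3333) + (2.3333)·(2.3333) + (-0.6667)·(-0.6667) + (-2.6667)·(-2.6667) + (1.3333)·(1.3333) + (-2.6667)·(-2.6667)) / 5 = 27.3333/5 = 5.4667
  S[X_1,X_2] = ((2.3333)·(-2) + (2.3333)·(2) + (-0.6667)·(1) + (-2.6667)·(-3) + (1.3333)·(0) + (-2.6667)·(2)) / 5 = 2/5 = 0.4
  S[X_2,X_2] = ((-2)·(-2) + (2)·(2) + (1)·(1) + (-3)·(-3) + (0)·(0) + (2)·(2)) / 5 = 22/5 = 4.4

S is symmetric (S[j,i] = S[i,j]). Assembling:

S = [[5.4667, 0.4],
 [0.4, 4.4]]


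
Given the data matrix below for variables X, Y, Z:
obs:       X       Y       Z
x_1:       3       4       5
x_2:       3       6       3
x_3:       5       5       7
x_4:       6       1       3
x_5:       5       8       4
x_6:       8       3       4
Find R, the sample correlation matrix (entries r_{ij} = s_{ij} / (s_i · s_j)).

Step 1 — column means:
  mean(X) = (3 + 3 + 5 + 6 + 5 + 8) / 6 = 30/6 = 5
  mean(Y) = (4 + 6 + 5 + 1 + 8 + 3) / 6 = 27/6 = 4.5
  mean(Z) = (5 + 3 + 7 + 3 + 4 + 4) / 6 = 26/6 = 4.3333

Step 2 — sample variances and covariances s[i,j] = (1/(n-1)) · Σ_k (x_{k,i} - mean_i) · (x_{k,j} - mean_j), with n-1 = 5:
  s[X,X] = ((-2)·(-2) + (-2)·(-2) + (0)·(0) + (1)·(1) + (0)·(0) + (3)·(3)) / 5 = 18/5 = 3.6
  s[X,Y] = ((-2)·(-0.5) + (-2)·(1.5) + (0)·(0.5) + (1)·(-3.5) + (0)·(3.5) + (3)·(-1.5)) / 5 = -10/5 = -2
  s[X,Z] = ((-2)·(0.6667) + (-2)·(-1.3333) + (0)·(2.6667) + (1)·(-1.3333) + (0)·(-0.3333) + (3)·(-0.3333)) / 5 = -1/5 = -0.2
  s[Y,Y] = ((-0.5)·(-0.5) + (1.5)·(1.5) + (0.5)·(0.5) + (-3.5)·(-3.5) + (3.5)·(3.5) + (-1.5)·(-1.5)) / 5 = 29.5/5 = 5.9
  s[Y,Z] = ((-0.5)·(0.6667) + (1.5)·(-1.3333) + (0.5)·(2.6667) + (-3.5)·(-1.3333) + (3.5)·(-0.3333) + (-1.5)·(-0.3333)) / 5 = 3/5 = 0.6
  s[Z,Z] = ((0.6667)·(0.6667) + (-1.3333)·(-1.3333) + (2.6667)·(2.6667) + (-1.3333)·(-1.3333) + (-0.3333)·(-0.3333) + (-0.3333)·(-0.3333)) / 5 = 11.3333/5 = 2.2667
  Sample standard deviations s_i = √(s[i,i]):
  s(X) = √(3.6) = 1.8974
  s(Y) = √(5.9) = 2.429
  s(Z) = √(2.2667) = 1.5055

Step 3 — r_{ij} = s_{ij} / (s_i · s_j):
  r[X,X] = 1 (diagonal).
  r[X,Y] = -2 / (1.8974 · 2.429) = -2 / 4.6087 = -0.434
  r[X,Z] = -0.2 / (1.8974 · 1.5055) = -0.2 / 2.8566 = -0.07
  r[Y,Y] = 1 (diagonal).
  r[Y,Z] = 0.6 / (2.429 · 1.5055) = 0.6 / 3.657 = 0.1641
  r[Z,Z] = 1 (diagonal).

R is symmetric with unit diagonal. Assembling:

R = [[1, -0.434, -0.07],
 [-0.434, 1, 0.1641],
 [-0.07, 0.1641, 1]]


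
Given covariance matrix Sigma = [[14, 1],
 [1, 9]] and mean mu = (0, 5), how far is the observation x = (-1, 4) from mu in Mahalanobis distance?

Step 1 — centre the observation: (x - mu) = (-1, -1).

Step 2 — invert Sigma. det(Sigma) = 14·9 - (1)² = 125.
  Sigma^{-1} = (1/det) · [[d, -b], [-b, a]] = [[0.072, -0.008],
 [-0.008, 0.112]].

Step 3 — form the quadratic (x - mu)^T · Sigma^{-1} · (x - mu):
  Sigma^{-1} · (x - mu) = (-0.064, -0.104).
  (x - mu)^T · [Sigma^{-1} · (x - mu)] = (-1)·(-0.064) + (-1)·(-0.104) = 0.168.

Step 4 — take square root: d = √(0.168) ≈ 0.4099.

d(x, mu) = √(0.168) ≈ 0.4099


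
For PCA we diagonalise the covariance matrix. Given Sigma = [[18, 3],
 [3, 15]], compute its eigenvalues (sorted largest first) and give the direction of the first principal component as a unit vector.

Step 1 — characteristic polynomial of 2×2 Sigma:
  det(Sigma - λI) = λ² - trace · λ + det = 0.
  trace = 18 + 15 = 33, det = 18·15 - (3)² = 261.
Step 2 — discriminant:
  Δ = trace² - 4·det = 1089 - 1044 = 45.
Step 3 — eigenvalues:
  λ = (trace ± √Δ)/2 = (33 ± 6.7082)/2,
  λ_1 = 19.8541,  λ_2 = 13.1459.

Step 4 — unit eigenvector for λ_1: solve (Sigma - λ_1 I)v = 0. First row:
  (18 - 19.8541)·v_x + (3)·v_y = 0, i.e. (-1.8541)·v_x + (3)·v_y = 0,
  so v ∝ (b, λ_1 - a) = (3, 1.8541) = u.
  ||u|| = √((3)² + (1.8541)²) = √(12.4377) ≈ 3.5267,
  v_1 = u/||u|| ≈ (0.8507, 0.5257) (||v_1|| = 1).

λ_1 = 19.8541,  λ_2 = 13.1459;  v_1 ≈ (0.8507, 0.5257)


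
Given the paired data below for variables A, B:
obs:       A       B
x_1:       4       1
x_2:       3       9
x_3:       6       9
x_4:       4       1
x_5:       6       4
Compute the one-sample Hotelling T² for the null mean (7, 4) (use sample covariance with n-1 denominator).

Step 1 — sample mean vector:
  mean(A) = (4 + 3 + 6 + 4 + 6) / 5 = 23/5 = 4.6
  mean(B) = (1 + 9 + 9 + 1 + 4) / 5 = 24/5 = 4.8
  x̄ = (4.6, 4.8),  deviation x̄ - mu_0 = (4.6, 4.8) - (7, 4) = (-2.4, 0.8).

Step 2 — sample covariance matrix, S[i,j] = (1/(n-1)) · Σ_k (x_{k,i} - mean_i) · (x_{k,j} - mean_j), divisor n-1 = 4:
  S[A,A] = ((-0.6)·(-0.6) + (-1.6)·(-1.6) + (1.4)·(1.4) + (-0.6)·(-0.6) + (1.4)·(1.4)) / 4 = 7.2/4 = 1.8
  S[A,B] = ((-0.6)·(-3.8) + (-1.6)·(4.2) + (1.4)·(4.2) + (-0.6)·(-3.8) + (1.4)·(-0.8)) / 4 = 2.6/4 = 0.65
  S[B,B] = ((-3.8)·(-3.8) + (4.2)·(4.2) + (4.2)·(4.2) + (-3.8)·(-3.8) + (-0.8)·(-0.8)) / 4 = 64.8/4 = 16.2
  S = [[1.8, 0.65],
 [0.65, 16.2]].

Step 3 — invert S. det(S) = 1.8·16.2 - (0.65)² = 28.7375.
  S^{-1} = (1/det) · [[d, -b], [-b, a]] = [[0.5637, -0.0226],
 [-0.0226, 0.0626]].

Step 4 — quadratic form (x̄ - mu_0)^T · S^{-1} · (x̄ - mu_0):
  S^{-1} · (x̄ - mu_0) = (-1.371, 0.1044),
  (x̄ - mu_0)^T · [...] = (-2.4)·(-1.371) + (0.8)·(0.1044) = 3.374.

Step 5 — scale by n: T² = 5 · 3.374 = 16.8699.

T² ≈ 16.8699


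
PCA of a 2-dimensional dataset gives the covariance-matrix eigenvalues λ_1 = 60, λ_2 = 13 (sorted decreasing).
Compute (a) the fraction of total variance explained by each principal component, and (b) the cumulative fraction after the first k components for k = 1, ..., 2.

Step 1 — total variance = trace(Sigma) = Σ λ_i = 60 + 13 = 73.

Step 2 — fraction explained by component i = λ_i / Σ λ:
  PC1: 60/73 = 0.8219
  PC2: 13/73 = 0.1781

Step 3 — cumulative fraction after k components = (λ_1 + ... + λ_k) / Σ λ:
  k = 1: 60/73 = 0.8219
  k = 2: (60 + 13)/73 = 73/73 = 1

Summary (fraction, with percent):

explained: PC1 0.8219 (82.19%), PC2 0.1781 (17.81%);  cumulative: 0.8219, 1


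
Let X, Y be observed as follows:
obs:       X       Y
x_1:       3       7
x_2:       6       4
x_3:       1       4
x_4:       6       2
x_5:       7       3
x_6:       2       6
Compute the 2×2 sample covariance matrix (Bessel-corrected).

Step 1 — column means:
  mean(X) = (3 + 6 + 1 + 6 + 7 + 2) / 6 = 25/6 = 4.1667
  mean(Y) = (7 + 4 + 4 + 2 + 3 + 6) / 6 = 26/6 = 4.3333

Step 2 — sample covariance S[i,j] = (1/(n-1)) · Σ_k (x_{k,i} - mean_i) · (x_{k,j} - mean_j), with n-1 = 5.
  S[X,X] = ((-1.1667)·(-1.1667) + (1.8333)·(1.8333) + (-3.1667)·(-3.1667) + (1.8333)·(1.8333) + (2.8333)·(2.8333) + (-2.1667)·(-2.1667)) / 5 = 30.8333/5 = 6.1667
  S[X,Y] = ((-1.1667)·(2.6667) + (1.8333)·(-0.3333) + (-3.1667)·(-0.3333) + (1.8333)·(-2.3333) + (2.8333)·(-1.3333) + (-2.1667)·(1.6667)) / 5 = -14.3333/5 = -2.8667
  S[Y,Y] = ((2.6667)·(2.6667) + (-0.3333)·(-0.3333) + (-0.3333)·(-0.3333) + (-2.3333)·(-2.3333) + (-1.3333)·(-1.3333) + (1.6667)·(1.6667)) / 5 = 17.3333/5 = 3.4667

S is symmetric (S[j,i] = S[i,j]). Assembling:

S = [[6.1667, -2.8667],
 [-2.8667, 3.4667]]


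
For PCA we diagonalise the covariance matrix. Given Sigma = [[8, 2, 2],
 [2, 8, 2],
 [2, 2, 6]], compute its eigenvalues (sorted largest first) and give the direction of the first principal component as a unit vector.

Step 1 — characteristic polynomial p(λ) = det(λI - Sigma) = λ³ - tr·λ² + c_1·λ - det, where tr = trace, c_1 = sum of the principal 2×2 minors, det = det(Sigma):
  tr = 8 + 8 + 6 = 22,
  c_1 = (8·8 - (2)²) + (8·6 - (2)²) + (8·6 - (2)²) = 60 + 44 + 44 = 148,
  det = 8·(8·6 - (2)²) - (2)·((2)·6 - (2)·(2)) + (2)·((2)·(2) - 8·(2)) = 8·(44) - (2)·(8) + (2)·(-12) = 312.
  So p(λ) = λ³ - 22λ² + 148λ - 312.
Step 2 — look for an integer root (rational root theorem: any rational root is an integer divisor of 312). Testing λ = 6:
  p(6) = 216 - 792 + 888 - 312 = 0  ✓
  Dividing out (λ - 6): p(λ) = (λ - 6)(λ² - 16λ + 52).
Step 3 — remaining eigenvalues from the quadratic λ² - 16λ + 52 = 0:
  Δ = 16² - 4·52 = 256 - 208 = 48,  λ = (16 ± √48)/2 = (16 ± 6.9282)/2 ≈ 11.4641 or 4.5359.
  Sorted: λ_1 = 11.4641,  λ_2 = 6,  λ_3 = 4.5359  (check: sum = 22 = tr ✓).

Step 4 — unit eigenvector for λ_1 ≈ 11.4641: v spans the null space of (Sigma - λ_1 I), whose rows are
  r_1 = (-3.4641, 2, 2),  r_2 = (2, -3.4641, 2),  r_3 = (2, 2, -5.4641).
  v is orthogonal to every row, so take v ∝ r_1 × r_2 = ((2)·(2) - (2)·(-3.4641), (2)·(2) - (-3.4641)·(2), (-3.4641)·(-3.4641) - (2)·(2)) ≈ (10.9282, 10.9282, 8).
  Let u = (10.9282, 10.9282, 8).
  ||u|| = √((10.9282)² + (10.9282)² + (8)²) = √(302.8513) ≈ 17.4026,  v_1 = u/||u|| ≈ (0.628, 0.628, 0.4597) (||v_1|| = 1).

λ_1 = 11.4641,  λ_2 = 6,  λ_3 = 4.5359;  v_1 ≈ (0.628, 0.628, 0.4597)


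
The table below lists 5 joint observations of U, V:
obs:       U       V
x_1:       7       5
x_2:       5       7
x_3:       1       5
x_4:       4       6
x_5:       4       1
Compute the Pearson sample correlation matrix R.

Step 1 — column means:
  mean(U) = (7 + 5 + 1 + 4 + 4) / 5 = 21/5 = 4.2
  mean(V) = (5 + 7 + 5 + 6 + 1) / 5 = 24/5 = 4.8

Step 2 — sample variances and covariances s[i,j] = (1/(n-1)) · Σ_k (x_{k,i} - mean_i) · (x_{k,j} - mean_j), with n-1 = 4:
  s[U,U] = ((2.8)·(2.8) + (0.8)·(0.8) + (-3.2)·(-3.2) + (-0.2)·(-0.2) + (-0.2)·(-0.2)) / 4 = 18.8/4 = 4.7
  s[U,V] = ((2.8)·(0.2) + (0.8)·(2.2) + (-3.2)·(0.2) + (-0.2)·(1.2) + (-0.2)·(-3.8)) / 4 = 2.2/4 = 0.55
  s[V,V] = ((0.2)·(0.2) + (2.2)·(2.2) + (0.2)·(0.2) + (1.2)·(1.2) + (-3.8)·(-3.8)) / 4 = 20.8/4 = 5.2
  Sample standard deviations s_i = √(s[i,i]):
  s(U) = √(4.7) = 2.1679
  s(V) = √(5.2) = 2.2804

Step 3 — r_{ij} = s_{ij} / (s_i · s_j):
  r[U,U] = 1 (diagonal).
  r[U,V] = 0.55 / (2.1679 · 2.2804) = 0.55 / 4.9437 = 0.1113
  r[V,V] = 1 (diagonal).

R is symmetric with unit diagonal. Assembling:

R = [[1, 0.1113],
 [0.1113, 1]]


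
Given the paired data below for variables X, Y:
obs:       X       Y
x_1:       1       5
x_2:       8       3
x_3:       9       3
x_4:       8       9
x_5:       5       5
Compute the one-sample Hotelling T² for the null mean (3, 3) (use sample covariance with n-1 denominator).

Step 1 — sample mean vector:
  mean(X) = (1 + 8 + 9 + 8 + 5) / 5 = 31/5 = 6.2
  mean(Y) = (5 + 3 + 3 + 9 + 5) / 5 = 25/5 = 5
  x̄ = (6.2, 5),  deviation x̄ - mu_0 = (6.2, 5) - (3, 3) = (3.2, 2).

Step 2 — sample covariance matrix, S[i,j] = (1/(n-1)) · Σ_k (x_{k,i} - mean_i) · (x_{k,j} - mean_j), divisor n-1 = 4:
  S[X,X] = ((-5.2)·(-5.2) + (1.8)·(1.8) + (2.8)·(2.8) + (1.8)·(1.8) + (-1.2)·(-1.2)) / 4 = 42.8/4 = 10.7
  S[X,Y] = ((-5.2)·(0) + (1.8)·(-2) + (2.8)·(-2) + (1.8)·(4) + (-1.2)·(0)) / 4 = -2/4 = -0.5
  S[Y,Y] = ((0)·(0) + (-2)·(-2) + (-2)·(-2) + (4)·(4) + (0)·(0)) / 4 = 24/4 = 6
  S = [[10.7, -0.5],
 [-0.5, 6]].

Step 3 — invert S. det(S) = 10.7·6 - (-0.5)² = 63.95.
  S^{-1} = (1/det) · [[d, -b], [-b, a]] = [[0.0938, 0.0078],
 [0.0078, 0.1673]].

Step 4 — quadratic form (x̄ - mu_0)^T · S^{-1} · (x̄ - mu_0):
  S^{-1} · (x̄ - mu_0) = (0.3159, 0.3597),
  (x̄ - mu_0)^T · [...] = (3.2)·(0.3159) + (2)·(0.3597) = 1.7301.

Step 5 — scale by n: T² = 5 · 1.7301 = 8.6505.

T² ≈ 8.6505


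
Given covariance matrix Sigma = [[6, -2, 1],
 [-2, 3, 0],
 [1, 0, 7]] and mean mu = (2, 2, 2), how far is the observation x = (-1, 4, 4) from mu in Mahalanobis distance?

Step 1 — centre the observation: (x - mu) = (-3, 2, 2).

Step 2 — invert Sigma (cofactor / det for 3×3, or solve directly):
  Sigma^{-1} = [[0.2211, 0.1474, -0.0316],
 [0.1474, 0.4316, -0.0211],
 [-0.0316, -0.0211, 0.1474]].

Step 3 — form the quadratic (x - mu)^T · Sigma^{-1} · (x - mu):
  Sigma^{-1} · (x - mu) = (-0.4316, 0.3789, 0.3474).
  (x - mu)^T · [Sigma^{-1} · (x - mu)] = (-3)·(-0.4316) + (2)·(0.3789) + (2)·(0.3474) = 2.7474.

Step 4 — take square root: d = √(2.7474) ≈ 1.6575.

d(x, mu) = √(2.7474) ≈ 1.6575


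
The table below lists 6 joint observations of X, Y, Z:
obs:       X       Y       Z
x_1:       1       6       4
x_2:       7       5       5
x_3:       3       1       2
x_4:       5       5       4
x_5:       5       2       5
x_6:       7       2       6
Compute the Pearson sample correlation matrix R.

Step 1 — column means:
  mean(X) = (1 + 7 + 3 + 5 + 5 + 7) / 6 = 28/6 = 4.6667
  mean(Y) = (6 + 5 + 1 + 5 + 2 + 2) / 6 = 21/6 = 3.5
  mean(Z) = (4 + 5 + 2 + 4 + 5 + 6) / 6 = 26/6 = 4.3333

Step 2 — sample variances and covariances s[i,j] = (1/(n-1)) · Σ_k (x_{k,i} - mean_i) · (x_{k,j} - mean_j), with n-1 = 5:
  s[X,X] = ((-3.6667)·(-3.6667) + (2.3333)·(2.3333) + (-1.6667)·(-1.6667) + (0.3333)·(0.3333) + (0.3333)·(0.3333) + (2.3333)·(2.3333)) / 5 = 27.3333/5 = 5.4667
  s[X,Y] = ((-3.6667)·(2.5) + (2.3333)·(1.5) + (-1.6667)·(-2.5) + (0.3333)·(1.5) + (0.3333)·(-1.5) + (2.3333)·(-1.5)) / 5 = -5/5 = -1
  s[X,Z] = ((-3.6667)·(-0.3333) + (2.3333)·(0.6667) + (-1.6667)·(-2.3333) + (0.3333)·(-0.3333) + (0.3333)·(0.6667) + (2.3333)·(1.6667)) / 5 = 10.6667/5 = 2.1333
  s[Y,Y] = ((2.5)·(2.5) + (1.5)·(1.5) + (-2.5)·(-2.5) + (1.5)·(1.5) + (-1.5)·(-1.5) + (-1.5)·(-1.5)) / 5 = 21.5/5 = 4.3
  s[Y,Z] = ((2.5)·(-0.3333) + (1.5)·(0.6667) + (-2.5)·(-2.3333) + (1.5)·(-0.3333) + (-1.5)·(0.6667) + (-1.5)·(1.6667)) / 5 = 2/5 = 0.4
  s[Z,Z] = ((-0.3333)·(-0.3333) + (0.6667)·(0.6667) + (-2.3333)·(-2.3333) + (-0.3333)·(-0.3333) + (0.6667)·(0.6667) + (1.6667)·(1.6667)) / 5 = 9.3333/5 = 1.8667
  Sample standard deviations s_i = √(s[i,i]):
  s(X) = √(5.4667) = 2.3381
  s(Y) = √(4.3) = 2.0736
  s(Z) = √(1.8667) = 1.3663

Step 3 — r_{ij} = s_{ij} / (s_i · s_j):
  r[X,X] = 1 (diagonal).
  r[X,Y] = -1 / (2.3381 · 2.0736) = -1 / 4.8484 = -0.2063
  r[X,Z] = 2.1333 / (2.3381 · 1.3663) = 2.1333 / 3.1944 = 0.6678
  r[Y,Y] = 1 (diagonal).
  r[Y,Z] = 0.4 / (2.0736 · 1.3663) = 0.4 / 2.8331 = 0.1412
  r[Z,Z] = 1 (diagonal).

R is symmetric with unit diagonal. Assembling:

R = [[1, -0.2063, 0.6678],
 [-0.2063, 1, 0.1412],
 [0.6678, 0.1412, 1]]


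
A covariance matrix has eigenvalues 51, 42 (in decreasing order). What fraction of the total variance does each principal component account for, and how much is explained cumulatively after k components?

Step 1 — total variance = trace(Sigma) = Σ λ_i = 51 + 42 = 93.

Step 2 — fraction explained by component i = λ_i / Σ λ:
  PC1: 51/93 = 0.5484
  PC2: 42/93 = 0.4516

Step 3 — cumulative fraction after k components = (λ_1 + ... + λ_k) / Σ λ:
  k = 1: 51/93 = 0.5484
  k = 2: (51 + 42)/93 = 93/93 = 1

Summary (fraction, with percent):

explained: PC1 0.5484 (54.84%), PC2 0.4516 (45.16%);  cumulative: 0.5484, 1


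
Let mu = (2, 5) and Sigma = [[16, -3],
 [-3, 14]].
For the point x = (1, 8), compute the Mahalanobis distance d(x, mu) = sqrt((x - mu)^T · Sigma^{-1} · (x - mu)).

Step 1 — centre the observation: (x - mu) = (-1, 3).

Step 2 — invert Sigma. det(Sigma) = 16·14 - (-3)² = 215.
  Sigma^{-1} = (1/det) · [[d, -b], [-b, a]] = [[0.0651, 0.014],
 [0.014, 0.0744]].

Step 3 — form the quadratic (x - mu)^T · Sigma^{-1} · (x - mu):
  Sigma^{-1} · (x - mu) = (-0.0233, 0.2093).
  (x - mu)^T · [Sigma^{-1} · (x - mu)] = (-1)·(-0.0233) + (3)·(0.2093) = 0.6512.

Step 4 — take square root: d = √(0.6512) ≈ 0.8069.

d(x, mu) = √(0.6512) ≈ 0.8069


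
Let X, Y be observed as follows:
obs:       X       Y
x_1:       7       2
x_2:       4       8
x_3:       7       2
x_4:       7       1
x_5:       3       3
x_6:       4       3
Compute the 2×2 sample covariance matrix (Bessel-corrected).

Step 1 — column means:
  mean(X) = (7 + 4 + 7 + 7 + 3 + 4) / 6 = 32/6 = 5.3333
  mean(Y) = (2 + 8 + 2 + 1 + 3 + 3) / 6 = 19/6 = 3.1667

Step 2 — sample covariance S[i,j] = (1/(n-1)) · Σ_k (x_{k,i} - mean_i) · (x_{k,j} - mean_j), with n-1 = 5.
  S[X,X] = ((1.6667)·(1.6667) + (-1.3333)·(-1.3333) + (1.6667)·(1.6667) + (1.6667)·(1.6667) + (-2.3333)·(-2.3333) + (-1.3333)·(-1.3333)) / 5 = 17.3333/5 = 3.4667
  S[X,Y] = ((1.6667)·(-1.1667) + (-1.3333)·(4.8333) + (1.6667)·(-1.1667) + (1.6667)·(-2.1667) + (-2.3333)·(-0.1667) + (-1.3333)·(-0.1667)) / 5 = -13.3333/5 = -2.6667
  S[Y,Y] = ((-1.1667)·(-1.1667) + (4.8333)·(4.8333) + (-1.1667)·(-1.1667) + (-2.1667)·(-2.1667) + (-0.1667)·(-0.1667) + (-0.1667)·(-0.1667)) / 5 = 30.8333/5 = 6.1667

S is symmetric (S[j,i] = S[i,j]). Assembling:

S = [[3.4667, -2.6667],
 [-2.6667, 6.1667]]


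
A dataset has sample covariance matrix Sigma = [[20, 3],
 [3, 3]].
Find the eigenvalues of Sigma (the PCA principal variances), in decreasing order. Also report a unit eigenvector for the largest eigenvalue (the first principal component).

Step 1 — characteristic polynomial of 2×2 Sigma:
  det(Sigma - λI) = λ² - trace · λ + det = 0.
  trace = 20 + 3 = 23, det = 20·3 - (3)² = 51.
Step 2 — discriminant:
  Δ = trace² - 4·det = 529 - 204 = 325.
Step 3 — eigenvalues:
  λ = (trace ± √Δ)/2 = (23 ± 18.0278)/2,
  λ_1 = 20.5139,  λ_2 = 2.4861.

Step 4 — unit eigenvector for λ_1: solve (Sigma - λ_1 I)v = 0. First row:
  (20 - 20.5139)·v_x + (3)·v_y = 0, i.e. (-0.5139)·v_x + (3)·v_y = 0,
  so v ∝ (b, λ_1 - a) = (3, 0.5139) = u.
  ||u|| = √((3)² + (0.5139)²) = √(9.2641) ≈ 3.0437,
  v_1 = u/||u|| ≈ (0.9856, 0.1688) (||v_1|| = 1).

λ_1 = 20.5139,  λ_2 = 2.4861;  v_1 ≈ (0.9856, 0.1688)


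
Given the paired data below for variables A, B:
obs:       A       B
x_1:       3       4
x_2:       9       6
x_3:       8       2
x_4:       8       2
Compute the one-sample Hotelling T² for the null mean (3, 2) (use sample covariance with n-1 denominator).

Step 1 — sample mean vector:
  mean(A) = (3 + 9 + 8 + 8) / 4 = 28/4 = 7
  mean(B) = (4 + 6 + 2 + 2) / 4 = 14/4 = 3.5
  x̄ = (7, 3.5),  deviation x̄ - mu_0 = (7, 3.5) - (3, 2) = (4, 1.5).

Step 2 — sample covariance matrix, S[i,j] = (1/(n-1)) · Σ_k (x_{k,i} - mean_i) · (x_{k,j} - mean_j), divisor n-1 = 3:
  S[A,A] = ((-4)·(-4) + (2)·(2) + (1)·(1) + (1)·(1)) / 3 = 22/3 = 7.3333
  S[A,B] = ((-4)·(0.5) + (2)·(2.5) + (1)·(-1.5) + (1)·(-1.5)) / 3 = 0/3 = 0
  S[B,B] = ((0.5)·(0.5) + (2.5)·(2.5) + (-1.5)·(-1.5) + (-1.5)·(-1.5)) / 3 = 11/3 = 3.6667
  S = [[7.3333, 0],
 [0, 3.6667]].

Step 3 — invert S. det(S) = 7.3333·3.6667 - (0)² = 26.8889.
  S^{-1} = (1/det) · [[d, -b], [-b, a]] = [[0.1364, 0],
 [0, 0.2727]].

Step 4 — quadratic form (x̄ - mu_0)^T · S^{-1} · (x̄ - mu_0):
  S^{-1} · (x̄ - mu_0) = (0.5455, 0.4091),
  (x̄ - mu_0)^T · [...] = (4)·(0.5455) + (1.5)·(0.4091) = 2.7955.

Step 5 — scale by n: T² = 4 · 2.7955 = 11.1818.

T² ≈ 11.1818


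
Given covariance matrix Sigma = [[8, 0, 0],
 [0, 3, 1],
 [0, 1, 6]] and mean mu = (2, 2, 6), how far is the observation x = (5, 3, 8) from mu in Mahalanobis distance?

Step 1 — centre the observation: (x - mu) = (3, 1, 2).

Step 2 — invert Sigma (cofactor / det for 3×3, or solve directly):
  Sigma^{-1} = [[0.125, 0, 0],
 [0, 0.3529, -0.0588],
 [0, -0.0588, 0.1765]].

Step 3 — form the quadratic (x - mu)^T · Sigma^{-1} · (x - mu):
  Sigma^{-1} · (x - mu) = (0.375, 0.2353, 0.2941).
  (x - mu)^T · [Sigma^{-1} · (x - mu)] = (3)·(0.375) + (1)·(0.2353) + (2)·(0.2941) = 1.9485.

Step 4 — take square root: d = √(1.9485) ≈ 1.3959.

d(x, mu) = √(1.9485) ≈ 1.3959


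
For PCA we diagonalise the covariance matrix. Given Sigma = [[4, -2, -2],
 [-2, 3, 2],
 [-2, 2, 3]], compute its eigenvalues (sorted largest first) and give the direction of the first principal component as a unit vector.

Step 1 — characteristic polynomial p(λ) = det(λI - Sigma) = λ³ - tr·λ² + c_1·λ - det, where tr = trace, c_1 = sum of the principal 2×2 minors, det = det(Sigma):
  tr = 4 + 3 + 3 = 10,
  c_1 = (4·3 - (-2)²) + (4·3 - (-2)²) + (3·3 - (2)²) = 8 + 8 + 5 = 21,
  det = 4·(3·3 - (2)²) - (-2)·((-2)·3 - (2)·(-2)) + (-2)·((-2)·(2) - 3·(-2)) = 4·(5) - (-2)·(-2) + (-2)·(2) = 12.
  So p(λ) = λ³ - 10λ² + 21λ - 12.
Step 2 — look for an integer root (rational root theorem: any rational root is an integer divisor of 12). Testing λ = 1:
  p(1) = 1 - 10 + 21 - 12 = 0  ✓
  Dividing out (λ - 1): p(λ) = (λ - 1)(λ² - 9λ + 12).
Step 3 — remaining eigenvalues from the quadratic λ² - 9λ + 12 = 0:
  Δ = 9² - 4·12 = 81 - 48 = 33,  λ = (9 ± √33)/2 = (9 ± 5.7446)/2 ≈ 7.3723 or 1.6277.
  Sorted: λ_1 = 7.3723,  λ_2 = 1.6277,  λ_3 = 1  (check: sum = 10 = tr ✓).

Step 4 — unit eigenvector for λ_1 ≈ 7.3723: v spans the null space of (Sigma - λ_1 I), whose rows are
  r_1 = (-3.3723, -2, -2),  r_2 = (-2, -4.3723, 2),  r_3 = (-2, 2, -4.3723).
  v is orthogonal to every row, so take v ∝ r_1 × r_2 = ((-2)·(2) - (-2)·(-4.3723), (-2)·(-2) - (-3.3723)·(2), (-3.3723)·(-4.3723) - (-2)·(-2)) ≈ (-12.7446, 10.7446, 10.7446).
  Rescale (multiply by -1 so the first nonzero entry is positive): u = (12.7446, -10.7446, -10.7446).
  ||u|| = √((12.7446)² + (-10.7446)² + (-10.7446)²) = √(393.3151) ≈ 19.8322,  v_1 = u/||u|| ≈ (0.6426, -0.5418, -0.5418) (||v_1|| = 1).

λ_1 = 7.3723,  λ_2 = 1.6277,  λ_3 = 1;  v_1 ≈ (0.6426, -0.5418, -0.5418)


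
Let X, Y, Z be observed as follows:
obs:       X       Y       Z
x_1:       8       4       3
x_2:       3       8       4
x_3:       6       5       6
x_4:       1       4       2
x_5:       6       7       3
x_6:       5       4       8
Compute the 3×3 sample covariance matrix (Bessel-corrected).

Step 1 — column means:
  mean(X) = (8 + 3 + 6 + 1 + 6 + 5) / 6 = 29/6 = 4.8333
  mean(Y) = (4 + 8 + 5 + 4 + 7 + 4) / 6 = 32/6 = 5.3333
  mean(Z) = (3 + 4 + 6 + 2 + 3 + 8) / 6 = 26/6 = 4.3333

Step 2 — sample covariance S[i,j] = (1/(n-1)) · Σ_k (x_{k,i} - mean_i) · (x_{k,j} - mean_j), with n-1 = 5.
  S[X,X] = ((3.1667)·(3.1667) + (-1.8333)·(-1.8333) + (1.1667)·(1.1667) + (-3.8333)·(-3.8333) + (1.1667)·(1.1667) + (0.1667)·(0.1667)) / 5 = 30.8333/5 = 6.1667
  S[X,Y] = ((3.1667)·(-1.3333) + (-1.8333)·(2.6667) + (1.1667)·(-0.3333) + (-3.8333)·(-1.3333) + (1.1667)·(1.6667) + (0.1667)·(-1.3333)) / 5 = -2.6667/5 = -0.5333
  S[X,Z] = ((3.1667)·(-1.3333) + (-1.8333)·(-0.3333) + (1.1667)·(1.6667) + (-3.8333)·(-2.3333) + (1.1667)·(-1.3333) + (0.1667)·(3.6667)) / 5 = 6.3333/5 = 1.2667
  S[Y,Y] = ((-1.3333)·(-1.3333) + (2.6667)·(2.6667) + (-0.3333)·(-0.3333) + (-1.3333)·(-1.3333) + (1.6667)·(1.6667) + (-1.3333)·(-1.3333)) / 5 = 15.3333/5 = 3.0667
  S[Y,Z] = ((-1.3333)·(-1.3333) + (2.6667)·(-0.3333) + (-0.3333)·(1.6667) + (-1.3333)·(-2.3333) + (1.6667)·(-1.3333) + (-1.3333)·(3.6667)) / 5 = -3.6667/5 = -0.7333
  S[Z,Z] = ((-1.3333)·(-1.3333) + (-0.3333)·(-0.3333) + (1.6667)·(1.6667) + (-2.3333)·(-2.3333) + (-1.3333)·(-1.3333) + (3.6667)·(3.6667)) / 5 = 25.3333/5 = 5.0667

S is symmetric (S[j,i] = S[i,j]). Assembling:

S = [[6.1667, -0.5333, 1.2667],
 [-0.5333, 3.0667, -0.7333],
 [1.2667, -0.7333, 5.0667]]
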